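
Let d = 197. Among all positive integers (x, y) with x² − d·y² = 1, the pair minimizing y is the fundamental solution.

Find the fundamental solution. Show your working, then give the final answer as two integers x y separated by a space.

√197 → a₀=14, period (28); ℓ=1 odd so k=1
k=0  a_k=14  p_k/q_k = 14/1
k=1  a_k=28  p_k/q_k = 393/28
→ (393, 28).  Check: 393²=154449, 197·28²=154448, difference 1.

393 28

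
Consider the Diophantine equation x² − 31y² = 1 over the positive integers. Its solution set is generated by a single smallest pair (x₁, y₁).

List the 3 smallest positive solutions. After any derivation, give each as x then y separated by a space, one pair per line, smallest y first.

√31 = [5; 1,1,3,5,3,1,1,10, …], period ℓ=8 (even) → k=7
a_0=5:  p_0=5·1+0=5,  q_0=5·0+1=1
…
a_2=1:  p_2=1·6+5=11,  q_2=1·1+1=2
…
a_4=5:  p_4=5·39+11=206,  q_4=5·7+2=37
…
a_6=1:  p_6=1·657+206=863,  q_6=1·118+37=155
a_7=1:  p_7=1·863+657=1520,  q_7=1·155+118=273
→ (1520, 273).  Check: 1520²=2310400, 31·273²=2310399, difference 1.
k=2:  x_2 = 1520·1520+31·273·273 = 4620799,  y_2 = 1520·273+273·1520 = 829920
k=3:  x_3 = 1520·4620799+31·273·829920 = 14047227440,  y_3 = 1520·829920+273·4620799 = 2522956527

1520 273
4620799 829920
14047227440 2522956527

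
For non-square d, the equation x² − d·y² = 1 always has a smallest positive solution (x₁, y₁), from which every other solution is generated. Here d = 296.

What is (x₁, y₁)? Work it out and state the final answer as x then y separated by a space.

d=296: √d = [17; 4,1,7,1,4,34] (ℓ=6, even), read p_5/q_5
k=0  a_k=17  p_k/q_k = 17/1
…
k=3  a_k=7  p_k/q_k = 671/39
k=4  a_k=1  p_k/q_k = 757/44
k=5  a_k=4  p_k/q_k = 3699/215
(x₁, y₁) = (3699, 215);  3699² − 296·215² = 1 ✓

3699 215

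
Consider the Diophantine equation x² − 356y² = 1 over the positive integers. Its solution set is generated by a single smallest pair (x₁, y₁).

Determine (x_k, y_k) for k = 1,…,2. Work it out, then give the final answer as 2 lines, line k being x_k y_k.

500001 26500
500002000001 26500053000

d=356: √d = [18; 1,6,1,1,2,…,6,1,36] (ℓ=14, even), read p_13/q_13
i=0: a=18 ⇒ p=18, q=1
…
i=3: a=1 ⇒ p=151, q=8
i=4: a=1 ⇒ p=283, q=15
i=5: a=2 ⇒ p=717, q=38
i=6: a=1 ⇒ p=1000, q=53
i=7: a=8 ⇒ p=8717, q=462
…
i=9: a=2 ⇒ p=28151, q=1492
i=10: a=1 ⇒ p=37868, q=2007
i=11: a=1 ⇒ p=66019, q=3499
i=12: a=6 ⇒ p=433982, q=23001
i=13: a=1 ⇒ p=500001, q=26500
→ (500001, 26500).  Check: 500001²=250001000001, 356·26500²=250001000000, difference 1.
k=2:  x_2 = 500001·500001+356·26500·26500 = 500002000001,  y_2 = 500001·26500+26500·500001 = 26500053000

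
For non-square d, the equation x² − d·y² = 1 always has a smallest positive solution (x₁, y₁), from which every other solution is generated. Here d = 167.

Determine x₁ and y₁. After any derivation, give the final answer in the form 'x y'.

d=167: √d = [12; 1,11,1,24] (ℓ=4, even), read p_3/q_3
k=0  a_k=12  p_k/q_k = 12/1
…
k=2  a_k=11  p_k/q_k = 155/12
k=3  a_k=1  p_k/q_k = 168/13
(x₁, y₁) = (168, 13);  168² − 167·13² = 1 ✓

168 13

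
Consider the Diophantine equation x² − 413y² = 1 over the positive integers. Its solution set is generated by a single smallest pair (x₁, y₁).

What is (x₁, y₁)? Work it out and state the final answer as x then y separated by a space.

113399 5580

d=413: √d = [20; 3,9,1,4,1,9,3,40] (ℓ=8, even), read p_7/q_7
i=0: a=20 ⇒ p=20, q=1
…
i=2: a=9 ⇒ p=569, q=28
i=3: a=1 ⇒ p=630, q=31
i=4: a=4 ⇒ p=3089, q=152
…
i=6: a=9 ⇒ p=36560, q=1799
i=7: a=3 ⇒ p=113399, q=5580
fundamental: x₁=113399, y₁=5580  (since 12859333201 − 413·31136400 = 1)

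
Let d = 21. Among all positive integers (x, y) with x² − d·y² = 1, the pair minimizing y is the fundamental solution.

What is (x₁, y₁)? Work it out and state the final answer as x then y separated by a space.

d=21: √d = [4; 1,1,2,1,1,8] (ℓ=6, even), read p_5/q_5
step 0: (4, 1)  from 4·(1,0) + (0,1)
…
step 3: (23, 5)  from 2·(9,2) + (5,1)
step 4: (32, 7)  from 1·(23,5) + (9,2)
step 5: (55, 12)  from 1·(32,7) + (23,5)
→ (55, 12).  Check: 55²=3025, 21·12²=3024, difference 1.

55 12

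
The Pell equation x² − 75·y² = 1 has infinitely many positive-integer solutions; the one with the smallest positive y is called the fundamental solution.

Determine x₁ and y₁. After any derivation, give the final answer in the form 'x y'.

26 3

√75 = [8; 1,1,1,16, …], period ℓ=4 (even) → k=3
k=0  a_k=8  p_k/q_k = 8/1
k=1  a_k=1  p_k/q_k = 9/1
k=2  a_k=1  p_k/q_k = 17/2
k=3  a_k=1  p_k/q_k = 26/3
fundamental: x₁=26, y₁=3  (since 676 − 75·9 = 1)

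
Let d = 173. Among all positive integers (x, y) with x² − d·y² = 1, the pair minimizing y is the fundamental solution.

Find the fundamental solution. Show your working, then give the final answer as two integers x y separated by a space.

2499849 190060

√173 → a₀=13, period (6,1,1,6,26); ℓ=5 odd so k=9
step 0: (13, 1)  from 13·(1,0) + (0,1)
…
step 2: (92, 7)  from 1·(79,6) + (13,1)
…
step 4: (1118, 85)  from 6·(171,13) + (92,7)
…
step 6: (176552, 13423)  from 6·(29239,2223) + (1118,85)
…
step 8: (382343, 29069)  from 1·(205791,15646) + (176552,13423)
step 9: (2499849, 190060)  from 6·(382343,29069) + (205791,15646)
fundamental: x₁=2499849, y₁=190060  (since 6249245022801 − 173·36122803600 = 1)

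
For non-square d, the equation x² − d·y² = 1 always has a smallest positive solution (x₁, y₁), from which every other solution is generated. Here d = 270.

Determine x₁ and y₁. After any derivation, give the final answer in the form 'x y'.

d=270: √d = [16; 2,3,6,3,2,32] (ℓ=6, even), read p_5/q_5
a_0=16:  p_0=16·1+0=16,  q_0=16·0+1=1
a_1=2:  p_1=2·16+1=33,  q_1=2·1+0=2
a_2=3:  p_2=3·33+16=115,  q_2=3·2+1=7
…
a_4=3:  p_4=3·723+115=2284,  q_4=3·44+7=139
a_5=2:  p_5=2·2284+723=5291,  q_5=2·139+44=322
fundamental: x₁=5291, y₁=322  (since 27994681 − 270·103684 = 1)

5291 322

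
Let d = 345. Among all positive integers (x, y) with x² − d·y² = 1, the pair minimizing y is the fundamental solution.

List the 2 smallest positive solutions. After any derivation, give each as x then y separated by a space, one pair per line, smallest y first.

d=345: √d = [18; 1,1,2,1,6,1,2,1,1,36] (ℓ=10, even), read p_9/q_9
step 0: (18, 1)  from 18·(1,0) + (0,1)
…
step 2: (37, 2)  from 1·(19,1) + (18,1)
…
step 5: (873, 47)  from 6·(130,7) + (93,5)
step 6: (1003, 54)  from 1·(873,47) + (130,7)
step 7: (2879, 155)  from 2·(1003,54) + (873,47)
step 8: (3882, 209)  from 1·(2879,155) + (1003,54)
step 9: (6761, 364)  from 1·(3882,209) + (2879,155)
→ (6761, 364).  Check: 6761²=45711121, 345·364²=45711120, difference 1.
k=2:  x_2 = 6761·6761+345·364·364 = 91422241,  y_2 = 6761·364+364·6761 = 4922008

6761 364
91422241 4922008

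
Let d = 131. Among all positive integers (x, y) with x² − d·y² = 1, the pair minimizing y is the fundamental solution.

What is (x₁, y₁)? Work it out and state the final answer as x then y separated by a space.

d=131: √d = [11; 2,4,11,4,2,22] (ℓ=6, even), read p_5/q_5
step 0: (11, 1)  from 11·(1,0) + (0,1)
step 1: (23, 2)  from 2·(11,1) + (1,0)
step 2: (103, 9)  from 4·(23,2) + (11,1)
step 3: (1156, 101)  from 11·(103,9) + (23,2)
step 4: (4727, 413)  from 4·(1156,101) + (103,9)
step 5: (10610, 927)  from 2·(4727,413) + (1156,101)
(x₁, y₁) = (10610, 927);  10610² − 131·927² = 1 ✓

10610 927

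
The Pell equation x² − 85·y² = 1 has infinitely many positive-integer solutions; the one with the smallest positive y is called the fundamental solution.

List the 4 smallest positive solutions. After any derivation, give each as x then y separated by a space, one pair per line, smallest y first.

√85 → a₀=9, period (4,1,1,4,18); ℓ=5 odd so k=9
a_0=9:  p_0=9·1+0=9,  q_0=9·0+1=1
a_1=4:  p_1=4·9+1=37,  q_1=4·1+0=4
…
a_3=1:  p_3=1·46+37=83,  q_3=1·5+4=9
a_4=4:  p_4=4·83+46=378,  q_4=4·9+5=41
a_5=18:  p_5=18·378+83=6887,  q_5=18·41+9=747
a_6=4:  p_6=4·6887+378=27926,  q_6=4·747+41=3029
a_7=1:  p_7=1·27926+6887=34813,  q_7=1·3029+747=3776
a_8=1:  p_8=1·34813+27926=62739,  q_8=1·3776+3029=6805
a_9=4:  p_9=4·62739+34813=285769,  q_9=4·6805+3776=30996
(x₁, y₁) = (285769, 30996);  285769² − 85·30996² = 1 ✓
(x_2, y_2) = (285769·285769 + 85·30996·30996, 285769·30996 + 30996·285769) = (163327842721, 17715391848)
(x_3, y_3) = (285769·163327842721 + 85·30996·17715391848, 285769·17715391848 + 30996·163327842721) = (93348068572789129, 10125019625991228)
(x_4, y_4) = (285769·93348068572789129 + 85·30996·10125019625991228, 285769·10125019625991228 + 30996·93348068572789129) = (53351968415791425367681, 5786833466982059076816)

285769 30996
163327842721 17715391848
93348068572789129 10125019625991228
53351968415791425367681 5786833466982059076816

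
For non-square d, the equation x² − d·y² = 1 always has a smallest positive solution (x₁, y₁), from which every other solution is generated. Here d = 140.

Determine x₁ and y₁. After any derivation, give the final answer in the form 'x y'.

[11; 1,4,1,22] for √140; ℓ=4 ⇒ convergent index 3
i=0: a=11 ⇒ p=11, q=1
i=1: a=1 ⇒ p=12, q=1
i=2: a=4 ⇒ p=59, q=5
i=3: a=1 ⇒ p=71, q=6
→ (71, 6).  Check: 71²=5041, 140·6²=5040, difference 1.

71 6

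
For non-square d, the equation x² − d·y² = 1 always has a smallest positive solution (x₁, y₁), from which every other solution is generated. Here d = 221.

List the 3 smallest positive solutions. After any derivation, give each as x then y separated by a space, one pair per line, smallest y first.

d=221: √d = [14; 1,6,2,6,1,28] (ℓ=6, even), read p_5/q_5
a_0=14:  p_0=14·1+0=14,  q_0=14·0+1=1
a_1=1:  p_1=1·14+1=15,  q_1=1·1+0=1
…
a_3=2:  p_3=2·104+15=223,  q_3=2·7+1=15
a_4=6:  p_4=6·223+104=1442,  q_4=6·15+7=97
a_5=1:  p_5=1·1442+223=1665,  q_5=1·97+15=112
(x₁, y₁) = (1665, 112);  1665² − 221·112² = 1 ✓
n=2: (1665,112)∘(1665,112) = (1665·1665+221·112·112, 1665·112+112·1665) = (5544449,372960)
n=3: (5544449,372960)∘(1665,112) = (1665·5544449+221·112·372960, 1665·372960+112·5544449) = (18463013505,1241956688)

1665 112
5544449 372960
18463013505 1241956688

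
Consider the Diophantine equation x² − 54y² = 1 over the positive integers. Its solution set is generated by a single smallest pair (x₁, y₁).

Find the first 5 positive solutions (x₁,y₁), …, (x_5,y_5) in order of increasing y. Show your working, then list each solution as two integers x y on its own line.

485 66
470449 64020
456335045 62099334
442644523201 60236289960
429364731169925 58429139161866

√54 → a₀=7, period (2,1,6,1,2,14); ℓ=6 even so k=5
step 0: (7, 1)  from 7·(1,0) + (0,1)
step 1: (15, 2)  from 2·(7,1) + (1,0)
step 2: (22, 3)  from 1·(15,2) + (7,1)
step 3: (147, 20)  from 6·(22,3) + (15,2)
step 4: (169, 23)  from 1·(147,20) + (22,3)
step 5: (485, 66)  from 2·(169,23) + (147,20)
→ (485, 66).  Check: 485²=235225, 54·66²=235224, difference 1.
(x_2, y_2) = (485·485 + 54·66·66, 485·66 + 66·485) = (470449, 64020)
(x_3, y_3) = (485·470449 + 54·66·64020, 485·64020 + 66·470449) = (456335045, 62099334)
(x_4, y_4) = (485·456335045 + 54·66·62099334, 485·62099334 + 66·456335045) = (442644523201, 60236289960)
(x_5, y_5) = (485·442644523201 + 54·66·60236289960, 485·60236289960 + 66·442644523201) = (429364731169925, 58429139161866)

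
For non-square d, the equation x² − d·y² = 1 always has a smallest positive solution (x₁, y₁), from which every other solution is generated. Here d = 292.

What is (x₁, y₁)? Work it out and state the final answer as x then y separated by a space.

√292 → a₀=17, period (11,2,1,3,8,3,1,2,11,34); ℓ=10 even so k=9
k=0  a_k=17  p_k/q_k = 17/1
k=1  a_k=11  p_k/q_k = 188/11
k=2  a_k=2  p_k/q_k = 393/23
k=3  a_k=1  p_k/q_k = 581/34
k=4  a_k=3  p_k/q_k = 2136/125
k=5  a_k=8  p_k/q_k = 17669/1034
k=6  a_k=3  p_k/q_k = 55143/3227
k=7  a_k=1  p_k/q_k = 72812/4261
k=8  a_k=2  p_k/q_k = 200767/11749
k=9  a_k=11  p_k/q_k = 2281249/133500
→ (2281249, 133500).  Check: 2281249²=5204097000001, 292·133500²=5204097000000, difference 1.

2281249 133500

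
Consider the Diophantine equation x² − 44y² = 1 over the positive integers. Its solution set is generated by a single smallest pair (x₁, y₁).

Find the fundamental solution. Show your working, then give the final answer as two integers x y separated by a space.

199 30

√44 = [6; 1,1,1,2,1,1,1,12, …], period ℓ=8 (even) → k=7
k=0  a_k=6  p_k/q_k = 6/1
k=1  a_k=1  p_k/q_k = 7/1
…
k=3  a_k=1  p_k/q_k = 20/3
k=4  a_k=2  p_k/q_k = 53/8
…
k=6  a_k=1  p_k/q_k = 126/19
k=7  a_k=1  p_k/q_k = 199/30
(x₁, y₁) = (199, 30);  199² − 44·30² = 1 ✓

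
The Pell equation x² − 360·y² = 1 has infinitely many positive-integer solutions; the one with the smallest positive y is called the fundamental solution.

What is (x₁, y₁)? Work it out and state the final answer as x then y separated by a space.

19 1

d=360: √d = [18; 1,36] (ℓ=2, even), read p_1/q_1
step 0: (18, 1)  from 18·(1,0) + (0,1)
step 1: (19, 1)  from 1·(18,1) + (1,0)
→ (19, 1).  Check: 19²=361, 360·1²=360, difference 1.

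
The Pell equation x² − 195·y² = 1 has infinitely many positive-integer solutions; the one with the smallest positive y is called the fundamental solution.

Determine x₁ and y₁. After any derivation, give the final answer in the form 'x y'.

√195 = [13; 1,26, …], period ℓ=2 (even) → k=1
a_0=13:  p_0=13·1+0=13,  q_0=13·0+1=1
a_1=1:  p_1=1·13+1=14,  q_1=1·1+0=1
→ (14, 1).  Check: 14²=196, 195·1²=195, difference 1.

14 1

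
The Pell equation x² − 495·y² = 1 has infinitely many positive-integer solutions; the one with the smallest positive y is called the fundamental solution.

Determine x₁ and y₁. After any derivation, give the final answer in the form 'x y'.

89 4

√495 = [22; 4,44, …], period ℓ=2 (even) → k=1
k=0  a_k=22  p_k/q_k = 22/1
k=1  a_k=4  p_k/q_k = 89/4
fundamental: x₁=89, y₁=4  (since 7921 − 495·16 = 1)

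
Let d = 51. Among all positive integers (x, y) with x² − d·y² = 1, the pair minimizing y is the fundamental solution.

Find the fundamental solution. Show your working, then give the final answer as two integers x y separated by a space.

√51 → a₀=7, period (7,14); ℓ=2 even so k=1
step 0: (7, 1)  from 7·(1,0) + (0,1)
step 1: (50, 7)  from 7·(7,1) + (1,0)
(x₁, y₁) = (50, 7);  50² − 51·7² = 1 ✓

50 7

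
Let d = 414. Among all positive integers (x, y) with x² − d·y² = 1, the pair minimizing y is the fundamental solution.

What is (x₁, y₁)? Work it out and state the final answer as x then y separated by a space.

24335 1196

d=414: √d = [20; 2,1,7,2,7,1,2,40] (ℓ=8, even), read p_7/q_7
step 0: (20, 1)  from 20·(1,0) + (0,1)
step 1: (41, 2)  from 2·(20,1) + (1,0)
…
step 3: (468, 23)  from 7·(61,3) + (41,2)
step 4: (997, 49)  from 2·(468,23) + (61,3)
step 5: (7447, 366)  from 7·(997,49) + (468,23)
step 6: (8444, 415)  from 1·(7447,366) + (997,49)
step 7: (24335, 1196)  from 2·(8444,415) + (7447,366)
→ (24335, 1196).  Check: 24335²=592192225, 414·1196²=592192224, difference 1.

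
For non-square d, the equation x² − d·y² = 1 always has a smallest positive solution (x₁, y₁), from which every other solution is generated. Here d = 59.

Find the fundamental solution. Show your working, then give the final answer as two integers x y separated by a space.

530 69

[7; 1,2,7,2,1,14] for √59; ℓ=6 ⇒ convergent index 5
step 0: (7, 1)  from 7·(1,0) + (0,1)
…
step 4: (361, 47)  from 2·(169,22) + (23,3)
step 5: (530, 69)  from 1·(361,47) + (169,22)
→ (530, 69).  Check: 530²=280900, 59·69²=280899, difference 1.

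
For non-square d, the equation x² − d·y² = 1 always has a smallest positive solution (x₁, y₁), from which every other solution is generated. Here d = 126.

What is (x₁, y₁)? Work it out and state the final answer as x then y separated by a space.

√126 = [11; 4,2,4,22, …], period ℓ=4 (even) → k=3
i=0: a=11 ⇒ p=11, q=1
i=1: a=4 ⇒ p=45, q=4
i=2: a=2 ⇒ p=101, q=9
i=3: a=4 ⇒ p=449, q=40
fundamental: x₁=449, y₁=40  (since 201601 − 126·1600 = 1)

449 40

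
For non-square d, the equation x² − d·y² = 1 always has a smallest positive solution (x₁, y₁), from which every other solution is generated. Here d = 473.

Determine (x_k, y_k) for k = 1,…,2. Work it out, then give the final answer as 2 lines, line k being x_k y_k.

[21; 1,2,1,42] for √473; ℓ=4 ⇒ convergent index 3
i=0: a=21 ⇒ p=21, q=1
i=1: a=1 ⇒ p=22, q=1
i=2: a=2 ⇒ p=65, q=3
i=3: a=1 ⇒ p=87, q=4
(x₁, y₁) = (87, 4);  87² − 473·4² = 1 ✓
(87+4√473)^2 = 15137 + 696√473

87 4
15137 696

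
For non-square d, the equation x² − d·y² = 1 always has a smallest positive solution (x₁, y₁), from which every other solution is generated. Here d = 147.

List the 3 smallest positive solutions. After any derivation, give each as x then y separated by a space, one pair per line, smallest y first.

[12; 8,24] for √147; ℓ=2 ⇒ convergent index 1
i=0: a=12 ⇒ p=12, q=1
i=1: a=8 ⇒ p=97, q=8
(x₁, y₁) = (97, 8);  97² − 147·8² = 1 ✓
k=2:  x_2 = 97·97+147·8·8 = 18817,  y_2 = 97·8+8·97 = 1552
k=3:  x_3 = 97·18817+147·8·1552 = 3650401,  y_3 = 97·1552+8·18817 = 301080

97 8
18817 1552
3650401 301080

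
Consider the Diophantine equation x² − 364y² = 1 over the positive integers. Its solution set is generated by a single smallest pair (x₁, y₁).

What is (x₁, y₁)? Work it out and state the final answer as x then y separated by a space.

√364 → a₀=19, period (12,1,2,3,1,8,1,3,2,1,12,38); ℓ=12 even so k=11
i=0: a=19 ⇒ p=19, q=1
i=1: a=12 ⇒ p=229, q=12
…
i=3: a=2 ⇒ p=725, q=38
…
i=7: a=1 ⇒ p=30755, q=1612
i=8: a=3 ⇒ p=119872, q=6283
i=9: a=2 ⇒ p=270499, q=14178
i=10: a=1 ⇒ p=390371, q=20461
i=11: a=12 ⇒ p=4954951, q=259710
(x₁, y₁) = (4954951, 259710);  4954951² − 364·259710² = 1 ✓

4954951 259710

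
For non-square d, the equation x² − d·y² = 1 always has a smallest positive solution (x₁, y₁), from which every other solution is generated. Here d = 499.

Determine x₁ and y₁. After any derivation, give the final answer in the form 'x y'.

d=499: √d = [22; 2,1,21,1,2,44] (ℓ=6, even), read p_5/q_5
i=0: a=22 ⇒ p=22, q=1
i=1: a=2 ⇒ p=45, q=2
…
i=4: a=1 ⇒ p=1519, q=68
i=5: a=2 ⇒ p=4490, q=201
fundamental: x₁=4490, y₁=201  (since 20160100 − 499·40401 = 1)

4490 201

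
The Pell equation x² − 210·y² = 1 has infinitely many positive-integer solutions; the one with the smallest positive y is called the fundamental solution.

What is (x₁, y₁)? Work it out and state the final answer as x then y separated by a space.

29 2

[14; 2,28] for √210; ℓ=2 ⇒ convergent index 1
step 0: (14, 1)  from 14·(1,0) + (0,1)
step 1: (29, 2)  from 2·(14,1) + (1,0)
→ (29, 2).  Check: 29²=841, 210·2²=840, difference 1.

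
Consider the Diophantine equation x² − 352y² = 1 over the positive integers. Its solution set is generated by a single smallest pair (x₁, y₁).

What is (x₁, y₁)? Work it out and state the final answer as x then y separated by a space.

[18; 1,3,5,9,5,3,1,36] for √352; ℓ=8 ⇒ convergent index 7
i=0: a=18 ⇒ p=18, q=1
i=1: a=1 ⇒ p=19, q=1
…
i=3: a=5 ⇒ p=394, q=21
…
i=5: a=5 ⇒ p=18499, q=986
i=6: a=3 ⇒ p=59118, q=3151
i=7: a=1 ⇒ p=77617, q=4137
→ (77617, 4137).  Check: 77617²=6024398689, 352·4137²=6024398688, difference 1.

77617 4137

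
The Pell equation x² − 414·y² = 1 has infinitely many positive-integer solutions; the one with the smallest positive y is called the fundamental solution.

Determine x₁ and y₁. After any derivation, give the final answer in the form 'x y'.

24335 1196

√414 → a₀=20, period (2,1,7,2,7,1,2,40); ℓ=8 even so k=7
a_0=20:  p_0=20·1+0=20,  q_0=20·0+1=1
a_1=2:  p_1=2·20+1=41,  q_1=2·1+0=2
a_2=1:  p_2=1·41+20=61,  q_2=1·2+1=3
a_3=7:  p_3=7·61+41=468,  q_3=7·3+2=23
a_4=2:  p_4=2·468+61=997,  q_4=2·23+3=49
…
a_6=1:  p_6=1·7447+997=8444,  q_6=1·366+49=415
a_7=2:  p_7=2·8444+7447=24335,  q_7=2·415+366=1196
fundamental: x₁=24335, y₁=1196  (since 592192225 − 414·1430416 = 1)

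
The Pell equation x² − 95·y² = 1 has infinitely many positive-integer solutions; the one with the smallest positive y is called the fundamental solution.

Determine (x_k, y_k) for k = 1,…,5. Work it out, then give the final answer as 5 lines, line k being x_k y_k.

39 4
3041 312
237159 24332
18495361 1897584
1442400999 147987220

√95 → a₀=9, period (1,2,1,18); ℓ=4 even so k=3
k=0  a_k=9  p_k/q_k = 9/1
k=1  a_k=1  p_k/q_k = 10/1
k=2  a_k=2  p_k/q_k = 29/3
k=3  a_k=1  p_k/q_k = 39/4
fundamental: x₁=39, y₁=4  (since 1521 − 95·16 = 1)
(x_2, y_2) = (39·39 + 95·4·4, 39·4 + 4·39) = (3041, 312)
(x_3, y_3) = (39·3041 + 95·4·312, 39·312 + 4·3041) = (237159, 24332)
(x_4, y_4) = (39·237159 + 95·4·24332, 39·24332 + 4·237159) = (18495361, 1897584)
(x_5, y_5) = (39·18495361 + 95·4·1897584, 39·1897584 + 4·18495361) = (1442400999, 147987220)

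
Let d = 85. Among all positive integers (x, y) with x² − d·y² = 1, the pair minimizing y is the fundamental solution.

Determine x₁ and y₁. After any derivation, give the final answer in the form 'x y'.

285769 30996

√85 = [9; 4,1,1,4,18, …], period ℓ=5 (odd) → k=9
step 0: (9, 1)  from 9·(1,0) + (0,1)
…
step 2: (46, 5)  from 1·(37,4) + (9,1)
…
step 5: (6887, 747)  from 18·(378,41) + (83,9)
…
step 8: (62739, 6805)  from 1·(34813,3776) + (27926,3029)
step 9: (285769, 30996)  from 4·(62739,6805) + (34813,3776)
→ (285769, 30996).  Check: 285769²=81663921361, 85·30996²=81663921360, difference 1.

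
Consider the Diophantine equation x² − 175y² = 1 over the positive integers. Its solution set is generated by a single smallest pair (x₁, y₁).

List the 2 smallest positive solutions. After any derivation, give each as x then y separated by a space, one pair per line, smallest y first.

2024 153
8193151 619344

√175 = [13; 4,2,1,2,4,26, …], period ℓ=6 (even) → k=5
a_0=13:  p_0=13·1+0=13,  q_0=13·0+1=1
a_1=4:  p_1=4·13+1=53,  q_1=4·1+0=4
a_2=2:  p_2=2·53+13=119,  q_2=2·4+1=9
…
a_4=2:  p_4=2·172+119=463,  q_4=2·13+9=35
a_5=4:  p_5=4·463+172=2024,  q_5=4·35+13=153
(x₁, y₁) = (2024, 153);  2024² − 175·153² = 1 ✓
(x_2, y_2) = (2024·2024 + 175·153·153, 2024·153 + 153·2024) = (8193151, 619344)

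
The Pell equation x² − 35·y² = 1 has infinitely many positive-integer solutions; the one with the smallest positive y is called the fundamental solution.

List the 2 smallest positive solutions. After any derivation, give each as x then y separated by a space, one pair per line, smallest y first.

√35 → a₀=5, period (1,10); ℓ=2 even so k=1
step 0: (5, 1)  from 5·(1,0) + (0,1)
step 1: (6, 1)  from 1·(5,1) + (1,0)
(x₁, y₁) = (6, 1);  6² − 35·1² = 1 ✓
n=2: (6,1)∘(6,1) = (6·6+35·1·1, 6·1+1·6) = (71,12)

6 1
71 12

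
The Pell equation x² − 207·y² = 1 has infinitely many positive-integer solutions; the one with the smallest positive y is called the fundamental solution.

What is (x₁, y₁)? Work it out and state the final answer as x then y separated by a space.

√207 → a₀=14, period (2,1,1,2,1,1,2,28); ℓ=8 even so k=7
step 0: (14, 1)  from 14·(1,0) + (0,1)
step 1: (29, 2)  from 2·(14,1) + (1,0)
…
step 3: (72, 5)  from 1·(43,3) + (29,2)
…
step 6: (446, 31)  from 1·(259,18) + (187,13)
step 7: (1151, 80)  from 2·(446,31) + (259,18)
(x₁, y₁) = (1151, 80);  1151² − 207·80² = 1 ✓

1151 80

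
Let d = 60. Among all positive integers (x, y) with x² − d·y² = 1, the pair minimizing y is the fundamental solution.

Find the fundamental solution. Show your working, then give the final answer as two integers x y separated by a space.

31 4

√60 = [7; 1,2,1,14, …], period ℓ=4 (even) → k=3
k=0  a_k=7  p_k/q_k = 7/1
k=1  a_k=1  p_k/q_k = 8/1
k=2  a_k=2  p_k/q_k = 23/3
k=3  a_k=1  p_k/q_k = 31/4
(x₁, y₁) = (31, 4);  31² − 60·4² = 1 ✓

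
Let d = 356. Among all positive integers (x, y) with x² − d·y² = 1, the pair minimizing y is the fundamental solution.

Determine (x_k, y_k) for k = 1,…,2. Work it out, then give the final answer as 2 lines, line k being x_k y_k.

500001 26500
500002000001 26500053000

[18; 1,6,1,1,2,…,6,1,36] for √356; ℓ=14 ⇒ convergent index 13
k=0  a_k=18  p_k/q_k = 18/1
k=1  a_k=1  p_k/q_k = 19/1
…
k=4  a_k=1  p_k/q_k = 283/15
…
k=6  a_k=1  p_k/q_k = 1000/53
k=7  a_k=8  p_k/q_k = 8717/462
…
k=10  a_k=1  p_k/q_k = 37868/2007
…
k=12  a_k=6  p_k/q_k = 433982/23001
k=13  a_k=1  p_k/q_k = 500001/26500
→ (500001, 26500).  Check: 500001²=250001000001, 356·26500²=250001000000, difference 1.
(x_2, y_2) = (500001·500001 + 356·26500·26500, 500001·26500 + 26500·500001) = (500002000001, 26500053000)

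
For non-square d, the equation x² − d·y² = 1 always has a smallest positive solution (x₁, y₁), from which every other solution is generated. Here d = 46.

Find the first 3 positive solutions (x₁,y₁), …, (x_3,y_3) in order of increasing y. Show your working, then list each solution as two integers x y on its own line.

√46 → a₀=6, period (1,3,1,1,2,6,2,1,1,3,1,12); ℓ=12 even so k=11
i=0: a=6 ⇒ p=6, q=1
i=1: a=1 ⇒ p=7, q=1
i=2: a=3 ⇒ p=27, q=4
i=3: a=1 ⇒ p=34, q=5
i=4: a=1 ⇒ p=61, q=9
i=5: a=2 ⇒ p=156, q=23
i=6: a=6 ⇒ p=997, q=147
i=7: a=2 ⇒ p=2150, q=317
i=8: a=1 ⇒ p=3147, q=464
…
i=10: a=3 ⇒ p=19038, q=2807
i=11: a=1 ⇒ p=24335, q=3588
(x₁, y₁) = (24335, 3588);  24335² − 46·3588² = 1 ✓
(24335+3588√46)^2 = 1184384449 + 174627960√46
(24335+3588√46)^3 = 57643991108495 + 8499142809612√46

24335 3588
1184384449 174627960
57643991108495 8499142809612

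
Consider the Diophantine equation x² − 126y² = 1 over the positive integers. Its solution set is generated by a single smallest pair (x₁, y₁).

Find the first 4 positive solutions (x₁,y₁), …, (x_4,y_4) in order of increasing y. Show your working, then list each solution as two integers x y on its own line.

449 40
403201 35920
362074049 32256120
325142092801 28965959840

√126 → a₀=11, period (4,2,4,22); ℓ=4 even so k=3
k=0  a_k=11  p_k/q_k = 11/1
…
k=2  a_k=2  p_k/q_k = 101/9
k=3  a_k=4  p_k/q_k = 449/40
fundamental: x₁=449, y₁=40  (since 201601 − 126·1600 = 1)
(x_2, y_2) = (449·449 + 126·40·40, 449·40 + 40·449) = (403201, 35920)
(x_3, y_3) = (449·403201 + 126·40·35920, 449·35920 + 40·403201) = (362074049, 32256120)
(x_4, y_4) = (449·362074049 + 126·40·32256120, 449·32256120 + 40·362074049) = (325142092801, 28965959840)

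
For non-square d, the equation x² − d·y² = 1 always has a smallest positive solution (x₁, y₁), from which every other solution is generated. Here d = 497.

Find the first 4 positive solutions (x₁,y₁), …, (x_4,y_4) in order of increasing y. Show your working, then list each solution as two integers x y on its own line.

√497 → a₀=22, period (3,2,2,5,6,5,2,2,3,44); ℓ=10 even so k=9
k=0  a_k=22  p_k/q_k = 22/1
…
k=2  a_k=2  p_k/q_k = 156/7
…
k=4  a_k=5  p_k/q_k = 2051/92
k=5  a_k=6  p_k/q_k = 12685/569
k=6  a_k=5  p_k/q_k = 65476/2937
k=7  a_k=2  p_k/q_k = 143637/6443
k=8  a_k=2  p_k/q_k = 352750/15823
k=9  a_k=3  p_k/q_k = 1201887/53912
→ (1201887, 53912).  Check: 1201887²=1444532360769, 497·53912²=1444532360768, difference 1.
(1201887+53912√497)^2 = 2889064721537 + 129592263888√497
(1201887+53912√497)^3 = 6944658661946678751 + 311510514535059400√497
(1201887+53912√497)^4 = 16693389930459326703284737 + 748800875565868281911712√497

1201887 53912
2889064721537 129592263888
6944658661946678751 311510514535059400
16693389930459326703284737 748800875565868281911712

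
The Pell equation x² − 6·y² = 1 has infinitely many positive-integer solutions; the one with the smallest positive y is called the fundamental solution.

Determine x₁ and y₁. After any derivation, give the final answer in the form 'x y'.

d=6: √d = [2; 2,4] (ℓ=2, even), read p_1/q_1
a_0=2:  p_0=2·1+0=2,  q_0=2·0+1=1
a_1=2:  p_1=2·2+1=5,  q_1=2·1+0=2
fundamental: x₁=5, y₁=2  (since 25 − 6·4 = 1)

5 2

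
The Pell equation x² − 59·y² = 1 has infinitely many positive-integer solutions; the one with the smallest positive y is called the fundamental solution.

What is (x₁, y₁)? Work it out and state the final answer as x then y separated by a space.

[7; 1,2,7,2,1,14] for √59; ℓ=6 ⇒ convergent index 5
k=0  a_k=7  p_k/q_k = 7/1
…
k=2  a_k=2  p_k/q_k = 23/3
k=3  a_k=7  p_k/q_k = 169/22
k=4  a_k=2  p_k/q_k = 361/47
k=5  a_k=1  p_k/q_k = 530/69
fundamental: x₁=530, y₁=69  (since 280900 − 59·4761 = 1)

530 69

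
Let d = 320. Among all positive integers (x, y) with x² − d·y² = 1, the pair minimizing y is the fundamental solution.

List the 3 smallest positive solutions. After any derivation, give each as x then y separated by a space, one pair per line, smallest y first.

d=320: √d = [17; 1,7,1,34] (ℓ=4, even), read p_3/q_3
i=0: a=17 ⇒ p=17, q=1
…
i=2: a=7 ⇒ p=143, q=8
i=3: a=1 ⇒ p=161, q=9
fundamental: x₁=161, y₁=9  (since 25921 − 320·81 = 1)
n=2: (161,9)∘(161,9) = (161·161+320·9·9, 161·9+9·161) = (51841,2898)
n=3: (51841,2898)∘(161,9) = (161·51841+320·9·2898, 161·2898+9·51841) = (16692641,933147)

161 9
51841 2898
16692641 933147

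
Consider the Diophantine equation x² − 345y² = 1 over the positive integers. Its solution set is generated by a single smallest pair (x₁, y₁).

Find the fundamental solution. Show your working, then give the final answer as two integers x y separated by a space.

6761 364

√345 → a₀=18, period (1,1,2,1,6,1,2,1,1,36); ℓ=10 even so k=9
step 0: (18, 1)  from 18·(1,0) + (0,1)
step 1: (19, 1)  from 1·(18,1) + (1,0)
step 2: (37, 2)  from 1·(19,1) + (18,1)
…
step 6: (1003, 54)  from 1·(873,47) + (130,7)
step 7: (2879, 155)  from 2·(1003,54) + (873,47)
step 8: (3882, 209)  from 1·(2879,155) + (1003,54)
step 9: (6761, 364)  from 1·(3882,209) + (2879,155)
(x₁, y₁) = (6761, 364);  6761² − 345·364² = 1 ✓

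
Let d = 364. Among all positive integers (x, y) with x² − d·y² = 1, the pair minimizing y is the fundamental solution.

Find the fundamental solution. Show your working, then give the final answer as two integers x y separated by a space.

4954951 259710

√364 = [19; 12,1,2,3,1,8,1,3,2,1,12,38, …], period ℓ=12 (even) → k=11
step 0: (19, 1)  from 19·(1,0) + (0,1)
…
step 3: (725, 38)  from 2·(248,13) + (229,12)
step 4: (2423, 127)  from 3·(725,38) + (248,13)
…
step 6: (27607, 1447)  from 8·(3148,165) + (2423,127)
step 7: (30755, 1612)  from 1·(27607,1447) + (3148,165)
…
step 10: (390371, 20461)  from 1·(270499,14178) + (119872,6283)
step 11: (4954951, 259710)  from 12·(390371,20461) + (270499,14178)
(x₁, y₁) = (4954951, 259710);  4954951² − 364·259710² = 1 ✓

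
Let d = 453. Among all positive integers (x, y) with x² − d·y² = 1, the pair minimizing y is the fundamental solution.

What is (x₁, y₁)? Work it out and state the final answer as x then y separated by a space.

1653751 77700

√453 = [21; 3,1,1,10,14,10,1,1,3,42, …], period ℓ=10 (even) → k=9
a_0=21:  p_0=21·1+0=21,  q_0=21·0+1=1
…
a_2=1:  p_2=1·64+21=85,  q_2=1·3+1=4
…
a_4=10:  p_4=10·149+85=1575,  q_4=10·7+4=74
a_5=14:  p_5=14·1575+149=22199,  q_5=14·74+7=1043
a_6=10:  p_6=10·22199+1575=223565,  q_6=10·1043+74=10504
a_7=1:  p_7=1·223565+22199=245764,  q_7=1·10504+1043=11547
a_8=1:  p_8=1·245764+223565=469329,  q_8=1·11547+10504=22051
a_9=3:  p_9=3·469329+245764=1653751,  q_9=3·22051+11547=77700
fundamental: x₁=1653751, y₁=77700  (since 2734892370001 − 453·6037290000 = 1)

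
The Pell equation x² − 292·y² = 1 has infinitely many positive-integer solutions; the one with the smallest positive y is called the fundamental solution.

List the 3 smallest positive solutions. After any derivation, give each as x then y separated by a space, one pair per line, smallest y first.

d=292: √d = [17; 11,2,1,3,8,3,1,2,11,34] (ℓ=10, even), read p_9/q_9
a_0=17:  p_0=17·1+0=17,  q_0=17·0+1=1
a_1=11:  p_1=11·17+1=188,  q_1=11·1+0=11
a_2=2:  p_2=2·188+17=393,  q_2=2·11+1=23
a_3=1:  p_3=1·393+188=581,  q_3=1·23+11=34
a_4=3:  p_4=3·581+393=2136,  q_4=3·34+23=125
a_5=8:  p_5=8·2136+581=17669,  q_5=8·125+34=1034
…
a_7=1:  p_7=1·55143+17669=72812,  q_7=1·3227+1034=4261
a_8=2:  p_8=2·72812+55143=200767,  q_8=2·4261+3227=11749
a_9=11:  p_9=11·200767+72812=2281249,  q_9=11·11749+4261=133500
→ (2281249, 133500).  Check: 2281249²=5204097000001, 292·133500²=5204097000000, difference 1.
k=2:  x_2 = 2281249·2281249+292·133500·133500 = 10408194000001,  y_2 = 2281249·133500+133500·2281249 = 609093483000
k=3:  x_3 = 2281249·10408194000001+292·133500·609093483000 = 47487364308614281249,  y_3 = 2281249·609093483000+133500·10408194000001 = 2778987798000400500

2281249 133500
10408194000001 609093483000
47487364308614281249 2778987798000400500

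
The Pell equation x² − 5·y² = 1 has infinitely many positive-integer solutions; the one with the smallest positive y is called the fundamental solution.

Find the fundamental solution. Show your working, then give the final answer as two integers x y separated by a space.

9 4

√5 = [2; 4, …], period ℓ=1 (odd) → k=1
a_0=2:  p_0=2·1+0=2,  q_0=2·0+1=1
a_1=4:  p_1=4·2+1=9,  q_1=4·1+0=4
fundamental: x₁=9, y₁=4  (since 81 − 5·16 = 1)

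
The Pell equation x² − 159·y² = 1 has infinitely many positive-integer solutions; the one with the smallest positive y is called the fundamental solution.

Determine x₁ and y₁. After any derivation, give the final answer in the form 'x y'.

1324 105

√159 → a₀=12, period (1,1,1,1,3,1,1,1,1,24); ℓ=10 even so k=9
i=0: a=12 ⇒ p=12, q=1
i=1: a=1 ⇒ p=13, q=1
…
i=7: a=1 ⇒ p=517, q=41
i=8: a=1 ⇒ p=807, q=64
i=9: a=1 ⇒ p=1324, q=105
fundamental: x₁=1324, y₁=105  (since 1752976 − 159·11025 = 1)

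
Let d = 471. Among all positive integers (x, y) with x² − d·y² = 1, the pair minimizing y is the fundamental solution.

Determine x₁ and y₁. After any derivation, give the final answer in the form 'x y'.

7838695 361188

√471 = [21; 1,2,2,1,3,…,2,1,42, …], period ℓ=14 (even) → k=13
k=0  a_k=21  p_k/q_k = 21/1
k=1  a_k=1  p_k/q_k = 22/1
…
k=4  a_k=1  p_k/q_k = 217/10
…
k=6  a_k=4  p_k/q_k = 3429/158
…
k=8  a_k=4  p_k/q_k = 198665/9154
k=9  a_k=3  p_k/q_k = 644804/29711
…
k=12  a_k=2  p_k/q_k = 5506953/253747
k=13  a_k=1  p_k/q_k = 7838695/361188
→ (7838695, 361188).  Check: 7838695²=61445139303025, 471·361188²=61445139303024, difference 1.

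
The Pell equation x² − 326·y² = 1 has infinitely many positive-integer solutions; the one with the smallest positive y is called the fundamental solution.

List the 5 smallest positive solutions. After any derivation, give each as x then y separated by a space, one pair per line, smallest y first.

325 18
211249 11700
137311525 7604982
89252280001 4943226600
58013844689125 3213089685018

[18; 18,36] for √326; ℓ=2 ⇒ convergent index 1
k=0  a_k=18  p_k/q_k = 18/1
k=1  a_k=18  p_k/q_k = 325/18
(x₁, y₁) = (325, 18);  325² − 326·18² = 1 ✓
n=2: (325,18)∘(325,18) = (325·325+326·18·18, 325·18+18·325) = (211249,11700)
n=3: (211249,11700)∘(325,18) = (325·211249+326·18·11700, 325·11700+18·211249) = (137311525,7604982)
n=4: (137311525,7604982)∘(325,18) = (325·137311525+326·18·7604982, 325·7604982+18·137311525) = (89252280001,4943226600)
n=5: (89252280001,4943226600)∘(325,18) = (325·89252280001+326·18·4943226600, 325·4943226600+18·89252280001) = (58013844689125,3213089685018)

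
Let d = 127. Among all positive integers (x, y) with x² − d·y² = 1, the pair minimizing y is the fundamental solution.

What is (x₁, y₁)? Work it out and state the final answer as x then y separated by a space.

√127 = [11; 3,1,2,2,7,11,7,2,2,1,3,22, …], period ℓ=12 (even) → k=11
k=0  a_k=11  p_k/q_k = 11/1
k=1  a_k=3  p_k/q_k = 34/3
…
k=3  a_k=2  p_k/q_k = 124/11
k=4  a_k=2  p_k/q_k = 293/26
k=5  a_k=7  p_k/q_k = 2175/193
k=6  a_k=11  p_k/q_k = 24218/2149
k=7  a_k=7  p_k/q_k = 171701/15236
k=8  a_k=2  p_k/q_k = 367620/32621
k=9  a_k=2  p_k/q_k = 906941/80478
k=10  a_k=1  p_k/q_k = 1274561/113099
k=11  a_k=3  p_k/q_k = 4730624/419775
→ (4730624, 419775).  Check: 4730624²=22378803429376, 127·419775²=22378803429375, difference 1.

4730624 419775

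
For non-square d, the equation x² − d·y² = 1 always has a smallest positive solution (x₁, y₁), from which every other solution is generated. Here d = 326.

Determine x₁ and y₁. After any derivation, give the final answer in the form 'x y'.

325 18

√326 = [18; 18,36, …], period ℓ=2 (even) → k=1
step 0: (18, 1)  from 18·(1,0) + (0,1)
step 1: (325, 18)  from 18·(18,1) + (1,0)
fundamental: x₁=325, y₁=18  (since 105625 − 326·324 = 1)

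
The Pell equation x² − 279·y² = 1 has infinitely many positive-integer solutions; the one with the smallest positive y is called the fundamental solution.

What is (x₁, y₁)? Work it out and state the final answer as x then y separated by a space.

√279 → a₀=16, period (1,2,2,1,2,2,1,32); ℓ=8 even so k=7
step 0: (16, 1)  from 16·(1,0) + (0,1)
step 1: (17, 1)  from 1·(16,1) + (1,0)
…
step 4: (167, 10)  from 1·(117,7) + (50,3)
step 5: (451, 27)  from 2·(167,10) + (117,7)
step 6: (1069, 64)  from 2·(451,27) + (167,10)
step 7: (1520, 91)  from 1·(1069,64) + (451,27)
(x₁, y₁) = (1520, 91);  1520² − 279·91² = 1 ✓

1520 91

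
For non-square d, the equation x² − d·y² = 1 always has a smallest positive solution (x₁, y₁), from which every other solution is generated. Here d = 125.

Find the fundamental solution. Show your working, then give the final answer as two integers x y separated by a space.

√125 = [11; 5,1,1,5,22, …], period ℓ=5 (odd) → k=9
i=0: a=11 ⇒ p=11, q=1
…
i=2: a=1 ⇒ p=67, q=6
i=3: a=1 ⇒ p=123, q=11
i=4: a=5 ⇒ p=682, q=61
i=5: a=22 ⇒ p=15127, q=1353
i=6: a=5 ⇒ p=76317, q=6826
i=7: a=1 ⇒ p=91444, q=8179
i=8: a=1 ⇒ p=167761, q=15005
i=9: a=5 ⇒ p=930249, q=83204
fundamental: x₁=930249, y₁=83204  (since 865363202001 − 125·6922905616 = 1)

930249 83204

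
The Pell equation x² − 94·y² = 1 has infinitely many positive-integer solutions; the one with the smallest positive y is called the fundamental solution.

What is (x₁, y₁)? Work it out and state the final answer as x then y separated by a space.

2143295 221064

√94 = [9; 1,2,3,1,1,…,2,1,18, …], period ℓ=16 (even) → k=15
step 0: (9, 1)  from 9·(1,0) + (0,1)
…
step 2: (29, 3)  from 2·(10,1) + (9,1)
step 3: (97, 10)  from 3·(29,3) + (10,1)
…
step 5: (223, 23)  from 1·(126,13) + (97,10)
…
step 8: (12953, 1336)  from 8·(1464,151) + (1241,128)
…
step 10: (85038, 8771)  from 5·(14417,1487) + (12953,1336)
…
step 12: (184493, 19029)  from 1·(99455,10258) + (85038,8771)
step 13: (652934, 67345)  from 3·(184493,19029) + (99455,10258)
step 14: (1490361, 153719)  from 2·(652934,67345) + (184493,19029)
step 15: (2143295, 221064)  from 1·(1490361,153719) + (652934,67345)
fundamental: x₁=2143295, y₁=221064  (since 4593713457025 − 94·48869292096 = 1)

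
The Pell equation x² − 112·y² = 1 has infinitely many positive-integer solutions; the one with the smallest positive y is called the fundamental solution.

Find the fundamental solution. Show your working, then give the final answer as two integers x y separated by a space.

127 12

√112 → a₀=10, period (1,1,2,1,1,20); ℓ=6 even so k=5
step 0: (10, 1)  from 10·(1,0) + (0,1)
step 1: (11, 1)  from 1·(10,1) + (1,0)
step 2: (21, 2)  from 1·(11,1) + (10,1)
step 3: (53, 5)  from 2·(21,2) + (11,1)
step 4: (74, 7)  from 1·(53,5) + (21,2)
step 5: (127, 12)  from 1·(74,7) + (53,5)
fundamental: x₁=127, y₁=12  (since 16129 − 112·144 = 1)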